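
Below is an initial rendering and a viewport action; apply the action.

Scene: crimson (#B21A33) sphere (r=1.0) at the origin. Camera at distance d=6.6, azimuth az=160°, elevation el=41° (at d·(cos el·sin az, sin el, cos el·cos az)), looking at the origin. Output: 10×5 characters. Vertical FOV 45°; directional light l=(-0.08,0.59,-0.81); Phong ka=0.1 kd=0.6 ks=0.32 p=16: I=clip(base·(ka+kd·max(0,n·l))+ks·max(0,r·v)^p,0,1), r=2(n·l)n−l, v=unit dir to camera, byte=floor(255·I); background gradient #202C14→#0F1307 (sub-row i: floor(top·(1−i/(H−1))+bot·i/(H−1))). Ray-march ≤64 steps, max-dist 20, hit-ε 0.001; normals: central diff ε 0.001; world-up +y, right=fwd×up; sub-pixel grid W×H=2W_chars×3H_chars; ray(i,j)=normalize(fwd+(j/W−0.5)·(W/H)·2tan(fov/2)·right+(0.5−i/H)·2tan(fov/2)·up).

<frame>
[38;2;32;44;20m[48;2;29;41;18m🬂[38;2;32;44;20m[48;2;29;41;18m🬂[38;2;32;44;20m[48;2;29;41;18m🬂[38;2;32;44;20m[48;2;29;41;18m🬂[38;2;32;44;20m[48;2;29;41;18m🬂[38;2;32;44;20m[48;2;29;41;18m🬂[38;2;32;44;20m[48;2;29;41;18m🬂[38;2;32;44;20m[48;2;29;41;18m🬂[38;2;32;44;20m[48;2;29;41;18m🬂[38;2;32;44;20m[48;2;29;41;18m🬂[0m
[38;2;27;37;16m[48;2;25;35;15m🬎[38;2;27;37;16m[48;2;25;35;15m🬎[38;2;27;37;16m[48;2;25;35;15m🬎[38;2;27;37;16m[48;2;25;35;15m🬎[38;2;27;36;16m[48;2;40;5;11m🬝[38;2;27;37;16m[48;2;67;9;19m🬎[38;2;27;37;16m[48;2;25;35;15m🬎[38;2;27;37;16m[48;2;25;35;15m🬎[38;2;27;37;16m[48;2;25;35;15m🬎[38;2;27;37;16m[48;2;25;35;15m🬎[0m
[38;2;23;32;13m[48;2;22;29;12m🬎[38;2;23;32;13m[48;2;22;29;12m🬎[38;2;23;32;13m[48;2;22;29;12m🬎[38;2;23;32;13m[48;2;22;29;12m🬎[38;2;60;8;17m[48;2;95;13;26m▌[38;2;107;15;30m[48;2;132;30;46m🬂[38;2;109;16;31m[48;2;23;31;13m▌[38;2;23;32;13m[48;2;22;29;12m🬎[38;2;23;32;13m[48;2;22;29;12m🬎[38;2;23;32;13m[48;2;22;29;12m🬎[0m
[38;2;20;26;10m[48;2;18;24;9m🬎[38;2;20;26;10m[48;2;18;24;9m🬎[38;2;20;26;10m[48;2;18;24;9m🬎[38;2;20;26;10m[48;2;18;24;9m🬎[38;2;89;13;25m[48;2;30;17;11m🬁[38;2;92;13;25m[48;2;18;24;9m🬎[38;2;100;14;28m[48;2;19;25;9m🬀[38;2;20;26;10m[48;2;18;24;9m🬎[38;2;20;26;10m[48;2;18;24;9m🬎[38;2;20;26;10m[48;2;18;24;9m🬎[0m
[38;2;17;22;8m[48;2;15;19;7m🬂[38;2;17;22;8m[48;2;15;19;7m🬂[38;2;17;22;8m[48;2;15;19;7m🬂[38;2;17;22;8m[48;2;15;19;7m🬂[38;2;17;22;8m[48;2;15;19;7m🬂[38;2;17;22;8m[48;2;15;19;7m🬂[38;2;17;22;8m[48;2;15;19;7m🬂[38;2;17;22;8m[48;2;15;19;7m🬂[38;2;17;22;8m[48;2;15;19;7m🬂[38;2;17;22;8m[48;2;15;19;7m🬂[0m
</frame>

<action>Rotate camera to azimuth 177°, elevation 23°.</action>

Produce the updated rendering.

<frame>
[38;2;32;44;20m[48;2;29;41;18m🬂[38;2;32;44;20m[48;2;29;41;18m🬂[38;2;32;44;20m[48;2;29;41;18m🬂[38;2;32;44;20m[48;2;29;41;18m🬂[38;2;32;44;20m[48;2;29;41;18m🬂[38;2;32;44;20m[48;2;29;41;18m🬂[38;2;32;44;20m[48;2;29;41;18m🬂[38;2;32;44;20m[48;2;29;41;18m🬂[38;2;32;44;20m[48;2;29;41;18m🬂[38;2;32;44;20m[48;2;29;41;18m🬂[0m
[38;2;27;37;16m[48;2;25;35;15m🬎[38;2;27;37;16m[48;2;25;35;15m🬎[38;2;27;37;16m[48;2;25;35;15m🬎[38;2;27;37;16m[48;2;25;35;15m🬎[38;2;27;36;16m[48;2;73;10;21m🬝[38;2;27;37;16m[48;2;88;12;25m🬎[38;2;27;37;16m[48;2;25;35;15m🬎[38;2;27;37;16m[48;2;25;35;15m🬎[38;2;27;37;16m[48;2;25;35;15m🬎[38;2;27;37;16m[48;2;25;35;15m🬎[0m
[38;2;23;32;13m[48;2;22;29;12m🬎[38;2;23;32;13m[48;2;22;29;12m🬎[38;2;23;32;13m[48;2;22;29;12m🬎[38;2;23;32;13m[48;2;22;29;12m🬎[38;2;83;12;23m[48;2;110;15;31m▌[38;2;195;89;107m[48;2;120;19;35m🬃[38;2;100;14;28m[48;2;23;31;13m▌[38;2;23;32;13m[48;2;22;29;12m🬎[38;2;23;32;13m[48;2;22;29;12m🬎[38;2;23;32;13m[48;2;22;29;12m🬎[0m
[38;2;20;26;10m[48;2;18;24;9m🬎[38;2;20;26;10m[48;2;18;24;9m🬎[38;2;20;26;10m[48;2;18;24;9m🬎[38;2;20;26;10m[48;2;18;24;9m🬎[38;2;69;9;19m[48;2;21;19;9m🬂[38;2;96;13;27m[48;2;32;15;11m🬂[38;2;71;10;20m[48;2;19;25;9m🬀[38;2;20;26;10m[48;2;18;24;9m🬎[38;2;20;26;10m[48;2;18;24;9m🬎[38;2;20;26;10m[48;2;18;24;9m🬎[0m
[38;2;17;22;8m[48;2;15;19;7m🬂[38;2;17;22;8m[48;2;15;19;7m🬂[38;2;17;22;8m[48;2;15;19;7m🬂[38;2;17;22;8m[48;2;15;19;7m🬂[38;2;17;22;8m[48;2;15;19;7m🬂[38;2;17;22;8m[48;2;15;19;7m🬂[38;2;17;22;8m[48;2;15;19;7m🬂[38;2;17;22;8m[48;2;15;19;7m🬂[38;2;17;22;8m[48;2;15;19;7m🬂[38;2;17;22;8m[48;2;15;19;7m🬂[0m
</frame>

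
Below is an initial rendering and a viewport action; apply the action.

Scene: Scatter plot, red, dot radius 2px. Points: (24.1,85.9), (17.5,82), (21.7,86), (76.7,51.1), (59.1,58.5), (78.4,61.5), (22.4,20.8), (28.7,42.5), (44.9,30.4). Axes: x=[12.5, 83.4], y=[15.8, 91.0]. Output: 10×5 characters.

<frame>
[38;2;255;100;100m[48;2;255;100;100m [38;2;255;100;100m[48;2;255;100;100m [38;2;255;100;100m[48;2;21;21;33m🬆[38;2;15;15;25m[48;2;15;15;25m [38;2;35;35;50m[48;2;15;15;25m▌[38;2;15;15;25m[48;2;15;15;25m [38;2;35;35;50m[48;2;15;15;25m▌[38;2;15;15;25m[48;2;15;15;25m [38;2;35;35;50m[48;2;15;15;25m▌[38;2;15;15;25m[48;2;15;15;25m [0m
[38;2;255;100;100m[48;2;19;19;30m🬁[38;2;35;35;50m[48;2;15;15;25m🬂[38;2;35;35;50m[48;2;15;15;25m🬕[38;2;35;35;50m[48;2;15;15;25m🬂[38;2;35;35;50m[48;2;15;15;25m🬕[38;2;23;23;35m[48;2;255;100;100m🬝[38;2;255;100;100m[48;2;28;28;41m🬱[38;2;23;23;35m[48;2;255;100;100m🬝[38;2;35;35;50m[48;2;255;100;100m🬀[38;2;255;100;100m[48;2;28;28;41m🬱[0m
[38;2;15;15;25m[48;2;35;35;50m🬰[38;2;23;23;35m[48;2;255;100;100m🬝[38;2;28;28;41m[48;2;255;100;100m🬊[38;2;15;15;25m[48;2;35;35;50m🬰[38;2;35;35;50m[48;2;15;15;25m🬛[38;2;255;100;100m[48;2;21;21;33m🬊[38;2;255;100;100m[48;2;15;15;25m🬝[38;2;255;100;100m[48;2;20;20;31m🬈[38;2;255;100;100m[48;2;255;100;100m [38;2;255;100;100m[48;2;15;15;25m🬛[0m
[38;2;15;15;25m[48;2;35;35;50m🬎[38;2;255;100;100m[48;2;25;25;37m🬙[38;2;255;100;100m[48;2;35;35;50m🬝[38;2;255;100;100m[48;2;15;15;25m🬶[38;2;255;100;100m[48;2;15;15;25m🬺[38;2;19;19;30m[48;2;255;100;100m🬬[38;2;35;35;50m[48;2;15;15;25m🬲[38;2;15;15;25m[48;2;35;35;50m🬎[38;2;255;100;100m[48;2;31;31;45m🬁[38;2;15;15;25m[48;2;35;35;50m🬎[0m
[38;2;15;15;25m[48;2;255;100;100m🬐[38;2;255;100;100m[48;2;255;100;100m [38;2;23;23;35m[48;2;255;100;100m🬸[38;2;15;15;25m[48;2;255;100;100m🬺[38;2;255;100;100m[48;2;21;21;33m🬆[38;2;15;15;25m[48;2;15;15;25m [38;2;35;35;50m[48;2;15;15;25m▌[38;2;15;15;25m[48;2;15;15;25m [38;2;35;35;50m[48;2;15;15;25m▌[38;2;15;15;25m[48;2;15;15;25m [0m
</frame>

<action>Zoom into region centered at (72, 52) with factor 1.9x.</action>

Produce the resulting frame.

<frame>
[38;2;15;15;25m[48;2;15;15;25m [38;2;15;15;25m[48;2;255;100;100m🬬[38;2;35;35;50m[48;2;15;15;25m▌[38;2;15;15;25m[48;2;15;15;25m [38;2;35;35;50m[48;2;15;15;25m▌[38;2;15;15;25m[48;2;255;100;100m🬝[38;2;21;21;33m[48;2;255;100;100m🬊[38;2;15;15;25m[48;2;15;15;25m [38;2;35;35;50m[48;2;15;15;25m▌[38;2;15;15;25m[48;2;15;15;25m [0m
[38;2;255;100;100m[48;2;25;25;37m🬫[38;2;255;100;100m[48;2;255;100;100m [38;2;255;100;100m[48;2;27;27;40m🬃[38;2;35;35;50m[48;2;15;15;25m🬂[38;2;35;35;50m[48;2;15;15;25m🬕[38;2;255;100;100m[48;2;15;15;25m🬨[38;2;255;100;100m[48;2;15;15;25m🬝[38;2;255;100;100m[48;2;19;19;30m🬀[38;2;35;35;50m[48;2;15;15;25m🬕[38;2;35;35;50m[48;2;15;15;25m🬂[0m
[38;2;15;15;25m[48;2;35;35;50m🬰[38;2;255;100;100m[48;2;23;23;35m🬀[38;2;35;35;50m[48;2;15;15;25m🬛[38;2;15;15;25m[48;2;35;35;50m🬰[38;2;27;27;40m[48;2;255;100;100m🬴[38;2;255;100;100m[48;2;255;100;100m [38;2;255;100;100m[48;2;15;15;25m🬛[38;2;15;15;25m[48;2;35;35;50m🬰[38;2;35;35;50m[48;2;15;15;25m🬛[38;2;15;15;25m[48;2;35;35;50m🬰[0m
[38;2;15;15;25m[48;2;35;35;50m🬎[38;2;15;15;25m[48;2;35;35;50m🬎[38;2;35;35;50m[48;2;15;15;25m🬲[38;2;15;15;25m[48;2;35;35;50m🬎[38;2;35;35;50m[48;2;15;15;25m🬲[38;2;23;23;35m[48;2;255;100;100m🬺[38;2;35;35;50m[48;2;15;15;25m🬲[38;2;15;15;25m[48;2;35;35;50m🬎[38;2;35;35;50m[48;2;15;15;25m🬲[38;2;15;15;25m[48;2;35;35;50m🬎[0m
[38;2;15;15;25m[48;2;15;15;25m [38;2;15;15;25m[48;2;15;15;25m [38;2;35;35;50m[48;2;15;15;25m▌[38;2;15;15;25m[48;2;15;15;25m [38;2;35;35;50m[48;2;15;15;25m▌[38;2;15;15;25m[48;2;15;15;25m [38;2;35;35;50m[48;2;15;15;25m▌[38;2;15;15;25m[48;2;15;15;25m [38;2;35;35;50m[48;2;15;15;25m▌[38;2;15;15;25m[48;2;15;15;25m [0m
</frame>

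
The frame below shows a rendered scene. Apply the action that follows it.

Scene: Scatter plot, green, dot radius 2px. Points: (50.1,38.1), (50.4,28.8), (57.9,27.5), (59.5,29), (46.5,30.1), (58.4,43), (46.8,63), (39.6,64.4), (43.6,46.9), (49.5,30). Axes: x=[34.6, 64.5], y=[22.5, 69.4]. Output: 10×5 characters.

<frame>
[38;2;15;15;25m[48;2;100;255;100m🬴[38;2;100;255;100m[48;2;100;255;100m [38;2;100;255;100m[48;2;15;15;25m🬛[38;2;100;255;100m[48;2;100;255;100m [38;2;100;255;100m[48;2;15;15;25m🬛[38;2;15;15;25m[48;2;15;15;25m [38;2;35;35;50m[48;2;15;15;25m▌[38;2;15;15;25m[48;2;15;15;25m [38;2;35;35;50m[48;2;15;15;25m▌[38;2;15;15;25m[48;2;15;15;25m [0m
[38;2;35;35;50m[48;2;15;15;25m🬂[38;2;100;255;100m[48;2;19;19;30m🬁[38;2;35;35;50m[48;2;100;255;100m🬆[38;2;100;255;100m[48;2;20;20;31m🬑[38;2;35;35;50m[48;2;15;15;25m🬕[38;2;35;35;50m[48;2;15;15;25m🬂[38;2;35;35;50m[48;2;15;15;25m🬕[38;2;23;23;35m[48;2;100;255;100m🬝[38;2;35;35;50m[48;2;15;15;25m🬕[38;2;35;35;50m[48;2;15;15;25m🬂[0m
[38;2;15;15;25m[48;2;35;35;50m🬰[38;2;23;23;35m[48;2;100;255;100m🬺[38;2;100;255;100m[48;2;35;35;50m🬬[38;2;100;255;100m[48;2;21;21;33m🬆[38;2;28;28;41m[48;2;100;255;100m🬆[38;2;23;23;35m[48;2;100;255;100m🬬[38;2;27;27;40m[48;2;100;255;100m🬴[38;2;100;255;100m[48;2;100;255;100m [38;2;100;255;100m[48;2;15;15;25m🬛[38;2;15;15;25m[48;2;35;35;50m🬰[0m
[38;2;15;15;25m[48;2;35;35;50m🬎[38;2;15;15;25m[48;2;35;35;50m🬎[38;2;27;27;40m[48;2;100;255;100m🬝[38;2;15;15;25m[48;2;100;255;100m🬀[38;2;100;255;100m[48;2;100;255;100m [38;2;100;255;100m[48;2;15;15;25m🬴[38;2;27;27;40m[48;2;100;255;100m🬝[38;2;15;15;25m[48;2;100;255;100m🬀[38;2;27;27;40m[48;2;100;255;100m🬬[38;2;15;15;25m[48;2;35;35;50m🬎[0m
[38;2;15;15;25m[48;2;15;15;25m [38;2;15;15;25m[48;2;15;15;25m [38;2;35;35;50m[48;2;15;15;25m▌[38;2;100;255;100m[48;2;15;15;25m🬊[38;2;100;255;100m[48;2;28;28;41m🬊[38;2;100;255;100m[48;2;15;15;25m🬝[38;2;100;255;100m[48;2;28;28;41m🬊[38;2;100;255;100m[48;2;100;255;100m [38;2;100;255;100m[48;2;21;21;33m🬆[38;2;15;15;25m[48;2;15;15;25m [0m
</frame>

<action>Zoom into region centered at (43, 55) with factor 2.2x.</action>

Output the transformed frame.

<frame>
[38;2;15;15;25m[48;2;15;15;25m [38;2;100;255;100m[48;2;15;15;25m🬊[38;2;100;255;100m[48;2;15;15;25m🬝[38;2;100;255;100m[48;2;15;15;25m🬀[38;2;35;35;50m[48;2;15;15;25m▌[38;2;15;15;25m[48;2;15;15;25m [38;2;35;35;50m[48;2;100;255;100m🬐[38;2;100;255;100m[48;2;100;255;100m [38;2;23;23;35m[48;2;100;255;100m🬸[38;2;15;15;25m[48;2;15;15;25m [0m
[38;2;35;35;50m[48;2;15;15;25m🬂[38;2;35;35;50m[48;2;15;15;25m🬂[38;2;35;35;50m[48;2;15;15;25m🬕[38;2;35;35;50m[48;2;15;15;25m🬂[38;2;35;35;50m[48;2;15;15;25m🬕[38;2;35;35;50m[48;2;15;15;25m🬂[38;2;35;35;50m[48;2;15;15;25m🬕[38;2;100;255;100m[48;2;19;19;30m🬀[38;2;35;35;50m[48;2;15;15;25m🬕[38;2;35;35;50m[48;2;15;15;25m🬂[0m
[38;2;15;15;25m[48;2;35;35;50m🬰[38;2;15;15;25m[48;2;35;35;50m🬰[38;2;35;35;50m[48;2;15;15;25m🬛[38;2;15;15;25m[48;2;35;35;50m🬰[38;2;35;35;50m[48;2;15;15;25m🬛[38;2;15;15;25m[48;2;35;35;50m🬰[38;2;35;35;50m[48;2;15;15;25m🬛[38;2;15;15;25m[48;2;35;35;50m🬰[38;2;35;35;50m[48;2;15;15;25m🬛[38;2;15;15;25m[48;2;35;35;50m🬰[0m
[38;2;15;15;25m[48;2;35;35;50m🬎[38;2;15;15;25m[48;2;35;35;50m🬎[38;2;35;35;50m[48;2;15;15;25m🬲[38;2;15;15;25m[48;2;35;35;50m🬎[38;2;27;27;40m[48;2;100;255;100m🬝[38;2;15;15;25m[48;2;100;255;100m🬊[38;2;35;35;50m[48;2;15;15;25m🬲[38;2;15;15;25m[48;2;35;35;50m🬎[38;2;35;35;50m[48;2;15;15;25m🬲[38;2;15;15;25m[48;2;35;35;50m🬎[0m
[38;2;15;15;25m[48;2;15;15;25m [38;2;15;15;25m[48;2;15;15;25m [38;2;35;35;50m[48;2;15;15;25m▌[38;2;15;15;25m[48;2;15;15;25m [38;2;100;255;100m[48;2;28;28;41m🬊[38;2;100;255;100m[48;2;15;15;25m🬝[38;2;100;255;100m[48;2;23;23;35m🬀[38;2;15;15;25m[48;2;15;15;25m [38;2;35;35;50m[48;2;15;15;25m▌[38;2;15;15;25m[48;2;15;15;25m [0m
</frame>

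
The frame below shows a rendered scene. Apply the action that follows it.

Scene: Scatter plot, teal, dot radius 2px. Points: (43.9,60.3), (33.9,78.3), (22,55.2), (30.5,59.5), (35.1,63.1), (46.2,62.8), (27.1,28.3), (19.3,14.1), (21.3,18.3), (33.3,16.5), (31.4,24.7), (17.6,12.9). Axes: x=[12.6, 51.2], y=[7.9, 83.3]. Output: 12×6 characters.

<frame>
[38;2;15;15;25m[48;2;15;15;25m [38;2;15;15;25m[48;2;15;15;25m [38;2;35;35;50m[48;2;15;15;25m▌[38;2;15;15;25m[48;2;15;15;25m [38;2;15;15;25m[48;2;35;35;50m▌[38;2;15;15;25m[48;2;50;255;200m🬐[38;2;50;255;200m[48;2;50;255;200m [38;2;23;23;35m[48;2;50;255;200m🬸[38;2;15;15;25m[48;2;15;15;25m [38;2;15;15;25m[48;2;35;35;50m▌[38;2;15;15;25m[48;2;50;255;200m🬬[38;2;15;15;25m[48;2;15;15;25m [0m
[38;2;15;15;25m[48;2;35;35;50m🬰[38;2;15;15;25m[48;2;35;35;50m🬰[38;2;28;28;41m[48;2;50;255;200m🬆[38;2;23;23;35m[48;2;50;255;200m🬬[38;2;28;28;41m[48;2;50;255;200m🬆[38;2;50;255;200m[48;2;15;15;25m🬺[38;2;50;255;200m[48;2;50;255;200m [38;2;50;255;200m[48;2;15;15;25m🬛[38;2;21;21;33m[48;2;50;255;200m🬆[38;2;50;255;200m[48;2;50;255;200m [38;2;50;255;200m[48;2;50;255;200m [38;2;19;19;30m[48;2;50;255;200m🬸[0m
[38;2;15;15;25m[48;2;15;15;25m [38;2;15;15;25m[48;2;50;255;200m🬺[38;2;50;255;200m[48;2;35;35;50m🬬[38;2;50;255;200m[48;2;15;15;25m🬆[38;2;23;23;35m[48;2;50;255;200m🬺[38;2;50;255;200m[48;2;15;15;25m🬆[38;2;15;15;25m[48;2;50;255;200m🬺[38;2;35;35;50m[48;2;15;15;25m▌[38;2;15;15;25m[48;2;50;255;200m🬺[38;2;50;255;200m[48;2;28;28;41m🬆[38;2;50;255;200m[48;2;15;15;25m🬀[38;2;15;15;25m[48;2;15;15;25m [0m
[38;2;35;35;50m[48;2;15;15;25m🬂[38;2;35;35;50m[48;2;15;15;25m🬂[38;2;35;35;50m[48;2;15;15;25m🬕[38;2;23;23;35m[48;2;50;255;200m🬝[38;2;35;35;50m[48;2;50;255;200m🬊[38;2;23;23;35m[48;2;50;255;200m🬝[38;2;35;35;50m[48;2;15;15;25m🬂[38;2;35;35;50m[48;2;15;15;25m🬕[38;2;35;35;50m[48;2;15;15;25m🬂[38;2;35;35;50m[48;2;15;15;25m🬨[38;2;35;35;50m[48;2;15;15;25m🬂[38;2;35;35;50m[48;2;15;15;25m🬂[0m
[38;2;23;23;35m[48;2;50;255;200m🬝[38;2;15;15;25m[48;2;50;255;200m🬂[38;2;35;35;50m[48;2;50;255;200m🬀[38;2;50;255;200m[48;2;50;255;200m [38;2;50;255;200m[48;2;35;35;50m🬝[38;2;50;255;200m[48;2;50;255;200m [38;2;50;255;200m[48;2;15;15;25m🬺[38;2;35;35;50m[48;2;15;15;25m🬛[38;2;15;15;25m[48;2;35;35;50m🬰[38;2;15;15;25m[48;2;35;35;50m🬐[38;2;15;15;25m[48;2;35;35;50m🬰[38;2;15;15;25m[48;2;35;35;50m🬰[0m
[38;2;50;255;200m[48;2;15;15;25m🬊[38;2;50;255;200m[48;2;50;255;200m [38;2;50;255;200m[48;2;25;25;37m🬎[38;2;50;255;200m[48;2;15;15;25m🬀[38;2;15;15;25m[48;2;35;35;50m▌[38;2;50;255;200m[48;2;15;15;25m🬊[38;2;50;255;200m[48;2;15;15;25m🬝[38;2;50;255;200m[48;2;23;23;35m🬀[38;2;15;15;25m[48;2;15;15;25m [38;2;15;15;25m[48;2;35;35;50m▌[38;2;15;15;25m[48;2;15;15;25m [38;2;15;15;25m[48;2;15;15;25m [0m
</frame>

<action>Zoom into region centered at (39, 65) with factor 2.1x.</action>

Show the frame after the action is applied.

<frame>
[38;2;15;15;25m[48;2;15;15;25m [38;2;15;15;25m[48;2;50;255;200m🬝[38;2;35;35;50m[48;2;50;255;200m🬀[38;2;15;15;25m[48;2;50;255;200m🬊[38;2;15;15;25m[48;2;35;35;50m▌[38;2;15;15;25m[48;2;15;15;25m [38;2;15;15;25m[48;2;15;15;25m [38;2;35;35;50m[48;2;15;15;25m▌[38;2;15;15;25m[48;2;15;15;25m [38;2;15;15;25m[48;2;35;35;50m▌[38;2;15;15;25m[48;2;15;15;25m [38;2;15;15;25m[48;2;15;15;25m [0m
[38;2;15;15;25m[48;2;35;35;50m🬰[38;2;15;15;25m[48;2;35;35;50m🬰[38;2;50;255;200m[48;2;28;28;41m🬊[38;2;50;255;200m[48;2;23;23;35m🬀[38;2;15;15;25m[48;2;35;35;50m🬐[38;2;15;15;25m[48;2;35;35;50m🬰[38;2;15;15;25m[48;2;35;35;50m🬰[38;2;35;35;50m[48;2;15;15;25m🬛[38;2;15;15;25m[48;2;35;35;50m🬰[38;2;15;15;25m[48;2;35;35;50m🬐[38;2;15;15;25m[48;2;35;35;50m🬰[38;2;15;15;25m[48;2;35;35;50m🬰[0m
[38;2;15;15;25m[48;2;15;15;25m [38;2;15;15;25m[48;2;15;15;25m [38;2;27;27;40m[48;2;50;255;200m🬝[38;2;15;15;25m[48;2;50;255;200m🬊[38;2;15;15;25m[48;2;35;35;50m▌[38;2;15;15;25m[48;2;15;15;25m [38;2;15;15;25m[48;2;15;15;25m [38;2;35;35;50m[48;2;15;15;25m▌[38;2;15;15;25m[48;2;50;255;200m🬝[38;2;23;23;35m[48;2;50;255;200m🬝[38;2;15;15;25m[48;2;50;255;200m🬊[38;2;15;15;25m[48;2;15;15;25m [0m
[38;2;50;255;200m[48;2;35;35;50m🬺[38;2;23;23;35m[48;2;50;255;200m🬬[38;2;50;255;200m[48;2;28;28;41m🬊[38;2;50;255;200m[48;2;15;15;25m🬝[38;2;50;255;200m[48;2;27;27;40m🬀[38;2;35;35;50m[48;2;15;15;25m🬂[38;2;35;35;50m[48;2;15;15;25m🬂[38;2;50;255;200m[48;2;31;31;45m🬇[38;2;50;255;200m[48;2;50;255;200m [38;2;50;255;200m[48;2;35;35;50m🬝[38;2;50;255;200m[48;2;15;15;25m🬝[38;2;50;255;200m[48;2;19;19;30m🬀[0m
[38;2;50;255;200m[48;2;21;21;33m🬆[38;2;15;15;25m[48;2;35;35;50m🬰[38;2;35;35;50m[48;2;15;15;25m🬛[38;2;15;15;25m[48;2;35;35;50m🬰[38;2;15;15;25m[48;2;35;35;50m🬐[38;2;15;15;25m[48;2;35;35;50m🬰[38;2;15;15;25m[48;2;35;35;50m🬰[38;2;35;35;50m[48;2;15;15;25m🬛[38;2;23;23;35m[48;2;50;255;200m🬺[38;2;15;15;25m[48;2;35;35;50m🬐[38;2;15;15;25m[48;2;35;35;50m🬰[38;2;15;15;25m[48;2;35;35;50m🬰[0m
[38;2;15;15;25m[48;2;15;15;25m [38;2;15;15;25m[48;2;15;15;25m [38;2;35;35;50m[48;2;15;15;25m▌[38;2;15;15;25m[48;2;15;15;25m [38;2;15;15;25m[48;2;35;35;50m▌[38;2;15;15;25m[48;2;15;15;25m [38;2;15;15;25m[48;2;15;15;25m [38;2;35;35;50m[48;2;15;15;25m▌[38;2;15;15;25m[48;2;15;15;25m [38;2;15;15;25m[48;2;35;35;50m▌[38;2;15;15;25m[48;2;15;15;25m [38;2;15;15;25m[48;2;15;15;25m [0m
</frame>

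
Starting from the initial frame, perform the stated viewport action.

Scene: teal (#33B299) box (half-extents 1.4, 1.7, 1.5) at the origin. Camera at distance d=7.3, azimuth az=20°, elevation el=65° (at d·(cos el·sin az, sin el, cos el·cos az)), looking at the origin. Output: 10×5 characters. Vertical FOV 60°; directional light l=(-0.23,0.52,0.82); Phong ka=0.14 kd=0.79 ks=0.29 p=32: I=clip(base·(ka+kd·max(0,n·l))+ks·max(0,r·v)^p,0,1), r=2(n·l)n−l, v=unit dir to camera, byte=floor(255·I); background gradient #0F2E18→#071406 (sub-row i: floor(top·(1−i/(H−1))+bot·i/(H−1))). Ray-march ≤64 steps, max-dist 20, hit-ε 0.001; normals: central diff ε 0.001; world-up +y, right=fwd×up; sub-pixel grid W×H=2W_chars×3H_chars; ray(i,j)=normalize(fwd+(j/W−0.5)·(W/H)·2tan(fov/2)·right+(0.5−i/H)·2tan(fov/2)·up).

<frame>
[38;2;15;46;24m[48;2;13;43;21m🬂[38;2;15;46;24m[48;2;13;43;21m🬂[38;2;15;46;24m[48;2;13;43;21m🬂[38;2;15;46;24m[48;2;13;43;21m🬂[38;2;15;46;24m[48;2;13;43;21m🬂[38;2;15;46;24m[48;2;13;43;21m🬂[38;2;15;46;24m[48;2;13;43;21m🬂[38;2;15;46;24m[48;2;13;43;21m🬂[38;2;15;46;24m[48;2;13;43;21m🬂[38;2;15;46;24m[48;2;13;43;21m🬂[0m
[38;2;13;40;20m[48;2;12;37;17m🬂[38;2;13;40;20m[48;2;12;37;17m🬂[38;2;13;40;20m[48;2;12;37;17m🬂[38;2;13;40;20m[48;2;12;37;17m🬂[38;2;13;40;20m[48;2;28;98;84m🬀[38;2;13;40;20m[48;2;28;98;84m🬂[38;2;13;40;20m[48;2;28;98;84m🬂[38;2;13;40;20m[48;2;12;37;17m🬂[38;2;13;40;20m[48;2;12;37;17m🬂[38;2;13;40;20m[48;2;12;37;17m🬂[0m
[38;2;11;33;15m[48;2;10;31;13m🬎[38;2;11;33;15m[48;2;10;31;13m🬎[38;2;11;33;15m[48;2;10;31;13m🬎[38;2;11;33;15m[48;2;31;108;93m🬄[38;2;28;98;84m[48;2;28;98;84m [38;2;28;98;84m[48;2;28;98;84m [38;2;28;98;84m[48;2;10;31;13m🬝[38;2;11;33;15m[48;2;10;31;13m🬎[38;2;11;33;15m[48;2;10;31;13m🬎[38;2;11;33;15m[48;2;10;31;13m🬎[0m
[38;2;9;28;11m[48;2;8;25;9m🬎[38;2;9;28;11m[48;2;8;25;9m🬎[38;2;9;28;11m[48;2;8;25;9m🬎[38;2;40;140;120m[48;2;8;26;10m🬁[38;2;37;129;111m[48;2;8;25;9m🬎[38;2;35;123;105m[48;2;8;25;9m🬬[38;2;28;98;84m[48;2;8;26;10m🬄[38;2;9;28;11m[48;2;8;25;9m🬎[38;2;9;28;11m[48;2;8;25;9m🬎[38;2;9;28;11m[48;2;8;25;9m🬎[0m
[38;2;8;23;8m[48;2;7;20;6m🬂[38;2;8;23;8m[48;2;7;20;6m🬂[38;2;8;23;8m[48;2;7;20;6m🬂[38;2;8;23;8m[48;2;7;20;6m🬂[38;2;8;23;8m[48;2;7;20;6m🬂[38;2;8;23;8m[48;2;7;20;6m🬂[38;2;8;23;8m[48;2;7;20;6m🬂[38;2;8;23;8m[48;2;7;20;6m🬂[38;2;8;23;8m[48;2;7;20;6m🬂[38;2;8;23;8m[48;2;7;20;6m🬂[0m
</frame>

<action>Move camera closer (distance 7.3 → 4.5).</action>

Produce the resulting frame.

<frame>
[38;2;15;46;24m[48;2;13;43;21m🬂[38;2;15;46;24m[48;2;13;43;21m🬂[38;2;15;46;24m[48;2;13;43;21m🬂[38;2;15;46;24m[48;2;28;98;84m🬀[38;2;28;98;84m[48;2;28;98;84m [38;2;28;98;84m[48;2;28;98;84m [38;2;15;46;24m[48;2;28;98;84m🬂[38;2;15;46;24m[48;2;28;98;84m🬂[38;2;28;98;84m[48;2;14;44;22m🬏[38;2;15;46;24m[48;2;13;43;21m🬂[0m
[38;2;13;40;20m[48;2;12;37;17m🬂[38;2;12;38;18m[48;2;28;98;84m🬝[38;2;13;40;20m[48;2;28;98;84m🬀[38;2;28;98;84m[48;2;28;98;84m [38;2;28;98;84m[48;2;28;98;84m [38;2;28;98;84m[48;2;28;98;84m [38;2;28;98;84m[48;2;28;98;84m [38;2;28;98;84m[48;2;28;98;84m [38;2;28;98;84m[48;2;12;38;18m▌[38;2;13;40;20m[48;2;12;37;17m🬂[0m
[38;2;10;33;15m[48;2;28;98;84m🬝[38;2;11;34;16m[48;2;28;98;84m🬀[38;2;28;98;84m[48;2;28;98;84m [38;2;28;98;84m[48;2;28;98;84m [38;2;28;98;84m[48;2;28;98;84m [38;2;28;98;84m[48;2;28;98;84m [38;2;28;98;84m[48;2;28;98;84m [38;2;28;98;84m[48;2;28;98;84m [38;2;28;98;84m[48;2;10;32;14m🬄[38;2;11;33;15m[48;2;10;31;13m🬎[0m
[38;2;9;28;11m[48;2;8;25;9m🬎[38;2;40;140;120m[48;2;8;26;10m🬁[38;2;32;112;96m[48;2;8;25;9m🬊[38;2;8;25;9m[48;2;30;106;91m🬏[38;2;28;98;84m[48;2;40;140;120m🬬[38;2;28;98;84m[48;2;28;98;84m [38;2;28;98;84m[48;2;28;98;84m [38;2;28;98;84m[48;2;28;98;84m [38;2;9;28;11m[48;2;8;25;9m🬎[38;2;9;28;11m[48;2;8;25;9m🬎[0m
[38;2;8;23;8m[48;2;7;20;6m🬂[38;2;8;23;8m[48;2;7;20;6m🬂[38;2;8;23;8m[48;2;7;20;6m🬂[38;2;8;23;8m[48;2;7;20;6m🬂[38;2;8;23;8m[48;2;7;20;6m🬂[38;2;34;119;102m[48;2;7;20;6m🬂[38;2;34;119;102m[48;2;7;20;6m🬎[38;2;28;98;84m[48;2;7;20;6m🬆[38;2;8;23;8m[48;2;7;20;6m🬂[38;2;8;23;8m[48;2;7;20;6m🬂[0m
</frame>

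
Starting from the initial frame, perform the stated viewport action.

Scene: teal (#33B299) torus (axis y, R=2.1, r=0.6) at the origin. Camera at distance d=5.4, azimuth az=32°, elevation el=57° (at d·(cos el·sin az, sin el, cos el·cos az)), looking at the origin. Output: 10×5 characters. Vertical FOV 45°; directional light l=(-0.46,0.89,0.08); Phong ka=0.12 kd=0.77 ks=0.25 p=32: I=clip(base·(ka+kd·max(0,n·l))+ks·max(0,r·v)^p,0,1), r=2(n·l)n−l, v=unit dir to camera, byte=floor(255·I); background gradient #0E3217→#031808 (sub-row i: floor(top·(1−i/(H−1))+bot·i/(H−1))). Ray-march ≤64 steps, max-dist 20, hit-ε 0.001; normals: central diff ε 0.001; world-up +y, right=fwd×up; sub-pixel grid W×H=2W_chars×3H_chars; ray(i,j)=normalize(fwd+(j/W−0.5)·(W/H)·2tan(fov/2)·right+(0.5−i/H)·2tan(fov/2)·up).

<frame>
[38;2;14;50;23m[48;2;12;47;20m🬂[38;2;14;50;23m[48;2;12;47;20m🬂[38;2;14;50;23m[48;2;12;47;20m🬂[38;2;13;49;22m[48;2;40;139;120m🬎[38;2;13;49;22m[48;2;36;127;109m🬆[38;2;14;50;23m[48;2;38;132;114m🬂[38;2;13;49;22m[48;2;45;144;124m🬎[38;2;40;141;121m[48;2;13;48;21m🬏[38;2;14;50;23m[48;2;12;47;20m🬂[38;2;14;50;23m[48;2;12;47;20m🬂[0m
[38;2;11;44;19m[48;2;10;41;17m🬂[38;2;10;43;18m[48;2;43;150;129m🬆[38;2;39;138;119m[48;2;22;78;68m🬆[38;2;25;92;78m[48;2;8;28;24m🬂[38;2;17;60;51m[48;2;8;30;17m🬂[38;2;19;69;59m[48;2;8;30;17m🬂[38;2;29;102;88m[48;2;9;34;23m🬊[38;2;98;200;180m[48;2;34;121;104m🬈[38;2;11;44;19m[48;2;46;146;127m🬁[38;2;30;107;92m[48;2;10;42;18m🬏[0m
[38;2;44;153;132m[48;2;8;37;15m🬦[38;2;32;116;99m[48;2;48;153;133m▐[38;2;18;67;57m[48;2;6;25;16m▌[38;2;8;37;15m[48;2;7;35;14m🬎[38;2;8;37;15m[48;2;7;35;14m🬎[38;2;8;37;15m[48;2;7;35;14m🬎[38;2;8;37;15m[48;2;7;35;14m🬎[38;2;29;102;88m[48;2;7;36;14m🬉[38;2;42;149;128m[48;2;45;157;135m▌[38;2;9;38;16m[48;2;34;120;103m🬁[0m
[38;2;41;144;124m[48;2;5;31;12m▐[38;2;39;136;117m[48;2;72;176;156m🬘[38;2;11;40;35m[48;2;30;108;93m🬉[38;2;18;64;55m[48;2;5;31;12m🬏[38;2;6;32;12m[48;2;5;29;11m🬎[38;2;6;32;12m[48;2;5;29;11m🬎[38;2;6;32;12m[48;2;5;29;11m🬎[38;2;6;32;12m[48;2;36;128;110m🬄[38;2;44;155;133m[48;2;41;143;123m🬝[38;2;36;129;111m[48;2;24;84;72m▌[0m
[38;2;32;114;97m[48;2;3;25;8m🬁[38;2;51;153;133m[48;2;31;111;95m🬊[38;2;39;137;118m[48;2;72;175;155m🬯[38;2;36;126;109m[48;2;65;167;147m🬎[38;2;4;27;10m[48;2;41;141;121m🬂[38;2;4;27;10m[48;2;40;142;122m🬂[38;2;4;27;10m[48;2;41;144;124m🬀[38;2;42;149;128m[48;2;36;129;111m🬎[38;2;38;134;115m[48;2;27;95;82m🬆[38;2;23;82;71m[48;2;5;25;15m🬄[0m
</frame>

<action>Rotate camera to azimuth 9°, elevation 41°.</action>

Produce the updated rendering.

<frame>
[38;2;14;50;23m[48;2;12;47;20m🬂[38;2;14;50;23m[48;2;12;47;20m🬂[38;2;14;50;23m[48;2;12;47;20m🬂[38;2;14;50;23m[48;2;12;47;20m🬂[38;2;14;50;23m[48;2;12;47;20m🬂[38;2;14;50;23m[48;2;12;47;20m🬂[38;2;14;50;23m[48;2;12;47;20m🬂[38;2;14;50;23m[48;2;12;47;20m🬂[38;2;14;50;23m[48;2;12;47;20m🬂[38;2;14;50;23m[48;2;12;47;20m🬂[0m
[38;2;11;44;19m[48;2;10;41;17m🬂[38;2;10;42;18m[48;2;41;143;123m🬝[38;2;14;53;33m[48;2;36;126;108m🬡[38;2;36;127;109m[48;2;12;45;38m🬆[38;2;36;127;109m[48;2;12;45;38m🬂[38;2;35;121;104m[48;2;11;40;34m🬊[38;2;44;140;121m[48;2;21;74;64m🬎[38;2;11;44;19m[48;2;45;147;127m🬁[38;2;10;43;18m[48;2;41;145;124m🬊[38;2;11;44;19m[48;2;10;41;17m🬂[0m
[38;2;45;157;135m[48;2;8;37;15m🬦[38;2;41;146;125m[48;2;32;115;98m▌[38;2;18;65;56m[48;2;6;26;17m▌[38;2;6;21;18m[48;2;7;36;14m🬂[38;2;8;37;15m[48;2;7;35;14m🬎[38;2;8;37;15m[48;2;7;35;14m🬎[38;2;7;36;14m[48;2;6;21;18m🬺[38;2;30;105;90m[48;2;7;35;14m🬊[38;2;44;156;134m[48;2;42;149;128m🬨[38;2;9;38;16m[48;2;35;123;106m🬁[0m
[38;2;42;149;128m[48;2;5;31;12m▐[38;2;39;138;118m[48;2;45;153;132m🬉[38;2;6;33;13m[48;2;35;124;107m🬁[38;2;6;32;12m[48;2;35;125;107m🬎[38;2;29;104;89m[48;2;5;31;12m🬏[38;2;6;32;12m[48;2;5;29;11m🬎[38;2;6;32;12m[48;2;37;131;113m🬎[38;2;6;32;12m[48;2;41;145;125m🬆[38;2;41;146;125m[48;2;36;128;110m🬝[38;2;33;117;100m[48;2;23;81;70m🬕[0m
[38;2;34;121;104m[48;2;3;25;8m🬁[38;2;39;135;116m[48;2;26;91;78m🬎[38;2;79;183;163m[48;2;42;135;117m🬂[38;2;90;191;171m[48;2;39;137;118m🬋[38;2;50;152;132m[48;2;38;135;116m🬋[38;2;40;141;121m[48;2;36;127;109m🬎[38;2;39;139;119m[48;2;33;118;101m🬎[38;2;38;134;115m[48;2;30;105;91m🬆[38;2;31;112;96m[48;2;20;70;60m🬆[38;2;19;68;58m[48;2;5;27;17m🬄[0m
</frame>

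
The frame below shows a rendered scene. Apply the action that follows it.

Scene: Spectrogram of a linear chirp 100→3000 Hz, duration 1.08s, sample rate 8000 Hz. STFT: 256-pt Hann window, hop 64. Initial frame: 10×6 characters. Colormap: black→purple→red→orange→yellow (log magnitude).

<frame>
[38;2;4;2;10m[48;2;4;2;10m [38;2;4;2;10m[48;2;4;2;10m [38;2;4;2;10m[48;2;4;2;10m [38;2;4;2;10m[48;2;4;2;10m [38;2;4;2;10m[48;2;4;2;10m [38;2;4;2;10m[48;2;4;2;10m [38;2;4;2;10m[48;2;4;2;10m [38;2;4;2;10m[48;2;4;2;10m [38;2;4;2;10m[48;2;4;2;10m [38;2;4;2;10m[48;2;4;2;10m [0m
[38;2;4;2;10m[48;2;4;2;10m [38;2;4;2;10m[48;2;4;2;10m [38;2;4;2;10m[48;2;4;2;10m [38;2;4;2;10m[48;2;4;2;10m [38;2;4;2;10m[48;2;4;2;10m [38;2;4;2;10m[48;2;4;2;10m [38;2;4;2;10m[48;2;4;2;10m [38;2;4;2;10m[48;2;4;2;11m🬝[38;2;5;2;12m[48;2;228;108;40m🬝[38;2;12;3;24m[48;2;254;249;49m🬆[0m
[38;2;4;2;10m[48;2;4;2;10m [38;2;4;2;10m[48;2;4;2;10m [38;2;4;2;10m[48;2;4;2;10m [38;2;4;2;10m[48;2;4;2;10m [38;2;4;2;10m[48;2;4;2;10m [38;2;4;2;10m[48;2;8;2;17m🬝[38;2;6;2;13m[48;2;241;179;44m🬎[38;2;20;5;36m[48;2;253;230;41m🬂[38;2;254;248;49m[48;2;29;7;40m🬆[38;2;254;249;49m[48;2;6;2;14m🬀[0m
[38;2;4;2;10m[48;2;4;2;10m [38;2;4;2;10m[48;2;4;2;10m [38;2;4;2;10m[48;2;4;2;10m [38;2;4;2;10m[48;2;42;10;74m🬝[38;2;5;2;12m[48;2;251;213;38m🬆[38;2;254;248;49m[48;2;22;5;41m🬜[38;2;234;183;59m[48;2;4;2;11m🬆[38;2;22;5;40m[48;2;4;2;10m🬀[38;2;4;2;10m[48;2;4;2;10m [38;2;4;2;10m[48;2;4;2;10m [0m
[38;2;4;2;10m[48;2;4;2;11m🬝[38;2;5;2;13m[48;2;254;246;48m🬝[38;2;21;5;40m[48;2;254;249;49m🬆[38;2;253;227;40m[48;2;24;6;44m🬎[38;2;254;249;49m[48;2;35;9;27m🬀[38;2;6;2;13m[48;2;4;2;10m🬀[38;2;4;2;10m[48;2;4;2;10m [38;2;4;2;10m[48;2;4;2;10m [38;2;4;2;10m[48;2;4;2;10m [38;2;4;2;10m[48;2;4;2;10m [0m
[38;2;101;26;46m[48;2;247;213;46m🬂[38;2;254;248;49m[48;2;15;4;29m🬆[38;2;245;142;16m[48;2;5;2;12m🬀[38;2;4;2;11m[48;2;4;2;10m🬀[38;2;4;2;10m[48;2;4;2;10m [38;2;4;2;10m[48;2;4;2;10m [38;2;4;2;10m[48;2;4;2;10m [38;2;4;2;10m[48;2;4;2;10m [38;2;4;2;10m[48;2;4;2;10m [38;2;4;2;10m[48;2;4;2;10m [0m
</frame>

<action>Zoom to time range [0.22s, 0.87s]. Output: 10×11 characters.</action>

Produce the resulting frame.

<frame>
[38;2;4;2;10m[48;2;4;2;10m [38;2;4;2;10m[48;2;4;2;10m [38;2;4;2;10m[48;2;4;2;10m [38;2;4;2;10m[48;2;4;2;10m [38;2;4;2;10m[48;2;4;2;10m [38;2;4;2;10m[48;2;4;2;10m [38;2;4;2;10m[48;2;4;2;10m [38;2;4;2;10m[48;2;4;2;10m [38;2;4;2;10m[48;2;4;2;10m [38;2;4;2;10m[48;2;4;2;10m [0m
[38;2;4;2;10m[48;2;4;2;10m [38;2;4;2;10m[48;2;4;2;10m [38;2;4;2;10m[48;2;4;2;10m [38;2;4;2;10m[48;2;4;2;10m [38;2;4;2;10m[48;2;4;2;10m [38;2;4;2;10m[48;2;4;2;10m [38;2;4;2;10m[48;2;4;2;10m [38;2;4;2;10m[48;2;4;2;10m [38;2;4;2;10m[48;2;4;2;10m [38;2;4;2;10m[48;2;4;2;10m [0m
[38;2;4;2;10m[48;2;4;2;10m [38;2;4;2;10m[48;2;4;2;10m [38;2;4;2;10m[48;2;4;2;10m [38;2;4;2;10m[48;2;4;2;10m [38;2;4;2;10m[48;2;4;2;10m [38;2;4;2;10m[48;2;4;2;10m [38;2;4;2;10m[48;2;4;2;10m [38;2;4;2;10m[48;2;4;2;10m [38;2;4;2;10m[48;2;4;2;10m [38;2;4;2;10m[48;2;4;2;10m [0m
[38;2;4;2;10m[48;2;4;2;10m [38;2;4;2;10m[48;2;4;2;10m [38;2;4;2;10m[48;2;4;2;10m [38;2;4;2;10m[48;2;4;2;10m [38;2;4;2;10m[48;2;4;2;10m [38;2;4;2;10m[48;2;4;2;10m [38;2;4;2;10m[48;2;4;2;10m [38;2;4;2;10m[48;2;4;2;10m [38;2;4;2;10m[48;2;4;2;10m [38;2;4;2;10m[48;2;8;2;17m🬝[0m
[38;2;4;2;10m[48;2;4;2;10m [38;2;4;2;10m[48;2;4;2;10m [38;2;4;2;10m[48;2;4;2;10m [38;2;4;2;10m[48;2;4;2;10m [38;2;4;2;10m[48;2;4;2;10m [38;2;4;2;10m[48;2;4;2;10m [38;2;4;2;10m[48;2;4;2;11m🬝[38;2;4;2;10m[48;2;12;3;23m🬝[38;2;35;9;35m[48;2;254;247;48m🬝[38;2;95;24;51m[48;2;253;229;41m🬂[0m
[38;2;4;2;10m[48;2;4;2;10m [38;2;4;2;10m[48;2;4;2;10m [38;2;4;2;10m[48;2;4;2;10m [38;2;4;2;10m[48;2;4;2;10m [38;2;4;2;10m[48;2;4;2;11m🬝[38;2;4;2;11m[48;2;18;4;33m🬝[38;2;12;3;23m[48;2;236;168;50m🬎[38;2;22;5;41m[48;2;252;216;35m🬀[38;2;254;246;48m[48;2;32;7;57m🬆[38;2;215;82;58m[48;2;7;2;16m🬀[0m
[38;2;4;2;10m[48;2;4;2;10m [38;2;4;2;10m[48;2;4;2;10m [38;2;4;2;10m[48;2;5;2;12m🬝[38;2;5;2;12m[48;2;35;8;63m🬝[38;2;8;2;17m[48;2;237;173;52m🬆[38;2;106;26;79m[48;2;254;243;47m🬟[38;2;253;227;40m[48;2;14;3;27m🬆[38;2;215;82;58m[48;2;7;2;16m🬀[38;2;6;2;14m[48;2;4;2;10m🬀[38;2;4;2;10m[48;2;4;2;10m [0m
[38;2;4;2;10m[48;2;6;2;14m🬝[38;2;7;2;16m[48;2;215;82;58m🬝[38;2;24;6;44m[48;2;254;246;48m🬆[38;2;253;226;40m[48;2;106;26;79m🬜[38;2;237;173;52m[48;2;8;2;17m🬆[38;2;35;8;62m[48;2;5;2;12m🬀[38;2;4;2;11m[48;2;4;2;10m🬀[38;2;4;2;10m[48;2;4;2;10m [38;2;4;2;10m[48;2;4;2;10m [38;2;4;2;10m[48;2;4;2;10m [0m
[38;2;24;6;44m[48;2;254;246;48m🬆[38;2;248;204;39m[48;2;22;5;41m🬝[38;2;254;247;49m[48;2;48;12;44m🬀[38;2;12;3;23m[48;2;4;2;11m🬀[38;2;4;2;11m[48;2;4;2;10m🬀[38;2;4;2;10m[48;2;4;2;10m [38;2;4;2;10m[48;2;4;2;10m [38;2;4;2;10m[48;2;4;2;10m [38;2;4;2;10m[48;2;4;2;10m [38;2;4;2;10m[48;2;4;2;10m [0m
[38;2;254;238;45m[48;2;34;8;32m🬀[38;2;12;3;23m[48;2;4;2;10m🬀[38;2;4;2;11m[48;2;4;2;10m🬀[38;2;4;2;10m[48;2;4;2;10m [38;2;4;2;10m[48;2;4;2;10m [38;2;4;2;10m[48;2;4;2;10m [38;2;4;2;10m[48;2;4;2;10m [38;2;4;2;10m[48;2;4;2;10m [38;2;4;2;10m[48;2;4;2;10m [38;2;4;2;10m[48;2;4;2;10m [0m
[38;2;4;2;10m[48;2;4;2;10m [38;2;4;2;10m[48;2;4;2;10m [38;2;4;2;10m[48;2;4;2;10m [38;2;4;2;10m[48;2;4;2;10m [38;2;4;2;10m[48;2;4;2;10m [38;2;4;2;10m[48;2;4;2;10m [38;2;4;2;10m[48;2;4;2;10m [38;2;4;2;10m[48;2;4;2;10m [38;2;4;2;10m[48;2;4;2;10m [38;2;4;2;10m[48;2;4;2;10m [0m
</frame>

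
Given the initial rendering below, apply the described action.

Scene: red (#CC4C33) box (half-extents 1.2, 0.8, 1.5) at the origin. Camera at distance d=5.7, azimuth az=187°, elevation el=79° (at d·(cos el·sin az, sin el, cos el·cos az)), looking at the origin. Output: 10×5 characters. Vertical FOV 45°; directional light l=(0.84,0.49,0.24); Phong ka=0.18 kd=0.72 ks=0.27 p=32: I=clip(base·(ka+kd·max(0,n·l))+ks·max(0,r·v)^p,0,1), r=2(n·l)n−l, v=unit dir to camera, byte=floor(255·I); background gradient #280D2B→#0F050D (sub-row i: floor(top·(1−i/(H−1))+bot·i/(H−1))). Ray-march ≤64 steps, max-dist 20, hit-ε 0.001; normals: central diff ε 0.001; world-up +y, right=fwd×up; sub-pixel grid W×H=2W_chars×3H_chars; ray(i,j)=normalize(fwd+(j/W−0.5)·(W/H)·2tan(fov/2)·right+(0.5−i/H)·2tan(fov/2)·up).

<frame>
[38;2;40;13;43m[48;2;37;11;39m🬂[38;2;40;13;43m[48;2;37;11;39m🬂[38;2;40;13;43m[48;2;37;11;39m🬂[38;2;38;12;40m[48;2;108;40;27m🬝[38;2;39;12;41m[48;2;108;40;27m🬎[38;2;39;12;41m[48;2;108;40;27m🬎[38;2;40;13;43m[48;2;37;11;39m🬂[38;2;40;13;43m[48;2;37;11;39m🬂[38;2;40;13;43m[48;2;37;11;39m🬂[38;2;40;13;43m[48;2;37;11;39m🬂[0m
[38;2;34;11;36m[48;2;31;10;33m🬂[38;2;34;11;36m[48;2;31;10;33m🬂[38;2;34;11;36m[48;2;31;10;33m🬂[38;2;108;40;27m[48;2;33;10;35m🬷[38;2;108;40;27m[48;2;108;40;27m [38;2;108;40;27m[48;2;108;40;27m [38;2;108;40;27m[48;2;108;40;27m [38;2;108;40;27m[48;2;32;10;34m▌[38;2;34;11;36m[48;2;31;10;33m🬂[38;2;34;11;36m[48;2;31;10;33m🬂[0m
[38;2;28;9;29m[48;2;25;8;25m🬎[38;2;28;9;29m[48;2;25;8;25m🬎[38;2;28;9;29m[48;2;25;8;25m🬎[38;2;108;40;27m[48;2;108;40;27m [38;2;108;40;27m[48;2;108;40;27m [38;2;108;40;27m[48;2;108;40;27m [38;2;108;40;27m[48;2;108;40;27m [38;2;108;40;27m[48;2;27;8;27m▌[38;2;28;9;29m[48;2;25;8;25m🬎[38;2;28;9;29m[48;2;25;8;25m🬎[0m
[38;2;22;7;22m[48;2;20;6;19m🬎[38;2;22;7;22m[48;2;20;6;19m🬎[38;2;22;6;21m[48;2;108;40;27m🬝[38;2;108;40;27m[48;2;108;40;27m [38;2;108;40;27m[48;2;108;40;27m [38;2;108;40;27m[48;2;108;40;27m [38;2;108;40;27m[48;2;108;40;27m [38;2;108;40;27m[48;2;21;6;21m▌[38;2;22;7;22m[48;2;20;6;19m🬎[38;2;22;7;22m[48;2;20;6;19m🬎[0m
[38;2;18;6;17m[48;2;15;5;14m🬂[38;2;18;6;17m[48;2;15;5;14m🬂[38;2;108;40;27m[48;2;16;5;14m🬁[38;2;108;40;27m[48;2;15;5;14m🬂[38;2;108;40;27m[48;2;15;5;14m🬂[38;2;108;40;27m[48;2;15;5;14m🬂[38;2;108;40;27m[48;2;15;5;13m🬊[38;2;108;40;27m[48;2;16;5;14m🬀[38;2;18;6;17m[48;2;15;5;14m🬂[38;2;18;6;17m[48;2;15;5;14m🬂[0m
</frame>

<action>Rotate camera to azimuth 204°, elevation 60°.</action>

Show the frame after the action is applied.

<frame>
[38;2;40;13;43m[48;2;37;11;39m🬂[38;2;40;13;43m[48;2;37;11;39m🬂[38;2;40;13;43m[48;2;37;11;39m🬂[38;2;40;13;43m[48;2;37;11;39m🬂[38;2;38;12;40m[48;2;108;40;27m🬝[38;2;108;40;27m[48;2;38;12;40m🬏[38;2;40;13;43m[48;2;37;11;39m🬂[38;2;40;13;43m[48;2;37;11;39m🬂[38;2;40;13;43m[48;2;37;11;39m🬂[38;2;40;13;43m[48;2;37;11;39m🬂[0m
[38;2;34;11;36m[48;2;31;10;33m🬂[38;2;34;11;36m[48;2;31;10;33m🬂[38;2;34;11;36m[48;2;31;10;33m🬂[38;2;33;10;35m[48;2;108;40;27m🬆[38;2;108;40;27m[48;2;108;40;27m [38;2;108;40;27m[48;2;108;40;27m [38;2;108;40;27m[48;2;108;40;27m [38;2;34;11;36m[48;2;108;40;27m🬂[38;2;34;11;36m[48;2;31;10;33m🬂[38;2;34;11;36m[48;2;31;10;33m🬂[0m
[38;2;28;9;29m[48;2;25;8;25m🬎[38;2;28;9;29m[48;2;25;8;25m🬎[38;2;28;9;29m[48;2;109;40;27m🬆[38;2;109;40;27m[48;2;108;40;27m🬀[38;2;108;40;27m[48;2;108;40;27m [38;2;108;40;27m[48;2;108;40;27m [38;2;108;40;27m[48;2;108;40;27m [38;2;108;40;27m[48;2;27;8;27m▌[38;2;28;9;29m[48;2;25;8;25m🬎[38;2;28;9;29m[48;2;25;8;25m🬎[0m
[38;2;22;7;22m[48;2;20;6;19m🬎[38;2;22;7;22m[48;2;20;6;19m🬎[38;2;108;40;27m[48;2;28;9;14m🬂[38;2;108;40;27m[48;2;36;13;9m🬎[38;2;108;40;27m[48;2;108;40;27m [38;2;108;40;27m[48;2;108;40;27m [38;2;108;40;27m[48;2;20;6;19m🬝[38;2;22;7;22m[48;2;20;6;19m🬎[38;2;22;7;22m[48;2;20;6;19m🬎[38;2;22;7;22m[48;2;20;6;19m🬎[0m
[38;2;18;6;17m[48;2;15;5;14m🬂[38;2;18;6;17m[48;2;15;5;14m🬂[38;2;18;6;17m[48;2;15;5;14m🬂[38;2;36;13;9m[48;2;16;5;14m🬁[38;2;36;13;9m[48;2;15;5;14m🬂[38;2;108;40;27m[48;2;27;9;10m🬁[38;2;108;40;27m[48;2;20;6;13m🬀[38;2;18;6;17m[48;2;15;5;14m🬂[38;2;18;6;17m[48;2;15;5;14m🬂[38;2;18;6;17m[48;2;15;5;14m🬂[0m
</frame>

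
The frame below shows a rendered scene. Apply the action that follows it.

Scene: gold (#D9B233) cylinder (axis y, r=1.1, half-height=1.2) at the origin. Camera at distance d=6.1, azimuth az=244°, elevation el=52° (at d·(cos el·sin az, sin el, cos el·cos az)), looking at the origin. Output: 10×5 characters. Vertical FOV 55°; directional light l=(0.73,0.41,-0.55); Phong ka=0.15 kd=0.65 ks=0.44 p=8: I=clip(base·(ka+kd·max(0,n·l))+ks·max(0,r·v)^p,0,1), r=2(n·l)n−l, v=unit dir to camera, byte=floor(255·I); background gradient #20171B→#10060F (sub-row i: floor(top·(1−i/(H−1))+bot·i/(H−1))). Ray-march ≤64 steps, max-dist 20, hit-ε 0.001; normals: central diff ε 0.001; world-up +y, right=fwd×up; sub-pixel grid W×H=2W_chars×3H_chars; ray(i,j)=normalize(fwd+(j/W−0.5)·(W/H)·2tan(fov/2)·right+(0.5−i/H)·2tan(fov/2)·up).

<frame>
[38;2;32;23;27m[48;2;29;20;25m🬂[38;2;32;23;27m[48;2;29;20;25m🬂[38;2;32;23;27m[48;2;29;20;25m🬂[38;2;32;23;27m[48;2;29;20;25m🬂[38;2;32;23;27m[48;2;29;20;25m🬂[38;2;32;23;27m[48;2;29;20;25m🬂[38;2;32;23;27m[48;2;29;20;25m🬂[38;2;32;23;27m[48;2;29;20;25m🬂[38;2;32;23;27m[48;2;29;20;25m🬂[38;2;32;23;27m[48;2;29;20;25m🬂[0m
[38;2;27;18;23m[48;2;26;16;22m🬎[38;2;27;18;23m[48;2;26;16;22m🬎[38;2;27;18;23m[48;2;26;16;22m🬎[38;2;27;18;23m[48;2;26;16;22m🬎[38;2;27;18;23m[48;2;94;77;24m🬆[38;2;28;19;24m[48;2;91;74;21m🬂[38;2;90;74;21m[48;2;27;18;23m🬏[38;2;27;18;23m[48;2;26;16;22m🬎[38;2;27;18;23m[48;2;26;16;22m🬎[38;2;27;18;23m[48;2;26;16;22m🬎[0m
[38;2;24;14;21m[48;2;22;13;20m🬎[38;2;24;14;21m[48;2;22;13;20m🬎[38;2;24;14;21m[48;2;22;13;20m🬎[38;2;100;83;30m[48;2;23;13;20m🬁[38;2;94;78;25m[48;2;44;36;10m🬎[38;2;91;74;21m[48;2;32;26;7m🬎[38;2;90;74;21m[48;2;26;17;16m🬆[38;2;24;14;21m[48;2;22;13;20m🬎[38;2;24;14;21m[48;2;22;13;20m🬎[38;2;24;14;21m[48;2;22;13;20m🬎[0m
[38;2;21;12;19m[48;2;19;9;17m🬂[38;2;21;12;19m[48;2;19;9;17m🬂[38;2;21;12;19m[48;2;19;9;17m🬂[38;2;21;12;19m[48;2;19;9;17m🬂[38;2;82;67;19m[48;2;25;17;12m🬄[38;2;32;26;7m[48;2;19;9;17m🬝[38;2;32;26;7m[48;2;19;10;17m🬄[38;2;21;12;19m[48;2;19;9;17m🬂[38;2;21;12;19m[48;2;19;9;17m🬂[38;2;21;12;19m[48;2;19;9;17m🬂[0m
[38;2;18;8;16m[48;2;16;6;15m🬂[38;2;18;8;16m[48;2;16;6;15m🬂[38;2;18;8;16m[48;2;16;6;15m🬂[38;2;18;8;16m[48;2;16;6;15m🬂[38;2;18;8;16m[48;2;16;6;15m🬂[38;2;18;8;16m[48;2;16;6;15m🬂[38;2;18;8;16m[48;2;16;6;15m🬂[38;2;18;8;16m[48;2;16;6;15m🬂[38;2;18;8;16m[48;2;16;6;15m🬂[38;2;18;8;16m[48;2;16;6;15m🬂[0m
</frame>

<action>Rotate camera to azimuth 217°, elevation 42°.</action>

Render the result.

<frame>
[38;2;32;23;27m[48;2;29;20;25m🬂[38;2;32;23;27m[48;2;29;20;25m🬂[38;2;32;23;27m[48;2;29;20;25m🬂[38;2;32;23;27m[48;2;29;20;25m🬂[38;2;32;23;27m[48;2;29;20;25m🬂[38;2;32;23;27m[48;2;29;20;25m🬂[38;2;32;23;27m[48;2;29;20;25m🬂[38;2;32;23;27m[48;2;29;20;25m🬂[38;2;32;23;27m[48;2;29;20;25m🬂[38;2;32;23;27m[48;2;29;20;25m🬂[0m
[38;2;27;18;23m[48;2;26;16;22m🬎[38;2;27;18;23m[48;2;26;16;22m🬎[38;2;27;18;23m[48;2;26;16;22m🬎[38;2;27;18;23m[48;2;26;16;22m🬎[38;2;27;18;23m[48;2;90;74;21m🬆[38;2;28;19;24m[48;2;90;74;21m🬂[38;2;90;74;21m[48;2;27;18;23m🬏[38;2;27;18;23m[48;2;26;16;22m🬎[38;2;27;18;23m[48;2;26;16;22m🬎[38;2;27;18;23m[48;2;26;16;22m🬎[0m
[38;2;24;14;21m[48;2;22;13;20m🬎[38;2;24;14;21m[48;2;22;13;20m🬎[38;2;24;14;21m[48;2;22;13;20m🬎[38;2;24;14;21m[48;2;22;13;20m🬎[38;2;80;65;18m[48;2;113;92;26m🬨[38;2;90;74;21m[48;2;36;29;8m🬂[38;2;90;74;21m[48;2;27;18;15m🬀[38;2;24;14;21m[48;2;22;13;20m🬎[38;2;24;14;21m[48;2;22;13;20m🬎[38;2;24;14;21m[48;2;22;13;20m🬎[0m
[38;2;21;12;19m[48;2;19;9;17m🬂[38;2;21;12;19m[48;2;19;9;17m🬂[38;2;21;12;19m[48;2;19;9;17m🬂[38;2;21;12;19m[48;2;19;9;17m🬂[38;2;97;79;22m[48;2;19;9;17m🬬[38;2;32;26;7m[48;2;32;26;7m [38;2;32;26;7m[48;2;19;10;17m🬄[38;2;21;12;19m[48;2;19;9;17m🬂[38;2;21;12;19m[48;2;19;9;17m🬂[38;2;21;12;19m[48;2;19;9;17m🬂[0m
[38;2;18;8;16m[48;2;16;6;15m🬂[38;2;18;8;16m[48;2;16;6;15m🬂[38;2;18;8;16m[48;2;16;6;15m🬂[38;2;18;8;16m[48;2;16;6;15m🬂[38;2;18;8;16m[48;2;16;6;15m🬂[38;2;18;8;16m[48;2;16;6;15m🬂[38;2;18;8;16m[48;2;16;6;15m🬂[38;2;18;8;16m[48;2;16;6;15m🬂[38;2;18;8;16m[48;2;16;6;15m🬂[38;2;18;8;16m[48;2;16;6;15m🬂[0m
</frame>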